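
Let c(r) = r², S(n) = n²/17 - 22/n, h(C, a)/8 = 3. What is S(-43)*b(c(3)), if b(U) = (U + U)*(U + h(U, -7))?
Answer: 47449314/731 ≈ 64910.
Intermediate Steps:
h(C, a) = 24 (h(C, a) = 8*3 = 24)
S(n) = -22/n + n²/17 (S(n) = n²*(1/17) - 22/n = n²/17 - 22/n = -22/n + n²/17)
b(U) = 2*U*(24 + U) (b(U) = (U + U)*(U + 24) = (2*U)*(24 + U) = 2*U*(24 + U))
S(-43)*b(c(3)) = ((1/17)*(-374 + (-43)³)/(-43))*(2*3²*(24 + 3²)) = ((1/17)*(-1/43)*(-374 - 79507))*(2*9*(24 + 9)) = ((1/17)*(-1/43)*(-79881))*(2*9*33) = (79881/731)*594 = 47449314/731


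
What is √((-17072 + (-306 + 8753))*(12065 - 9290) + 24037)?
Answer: I*√23910338 ≈ 4889.8*I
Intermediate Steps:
√((-17072 + (-306 + 8753))*(12065 - 9290) + 24037) = √((-17072 + 8447)*2775 + 24037) = √(-8625*2775 + 24037) = √(-23934375 + 24037) = √(-23910338) = I*√23910338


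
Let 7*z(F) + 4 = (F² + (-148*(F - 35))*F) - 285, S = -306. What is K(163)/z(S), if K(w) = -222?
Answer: 1554/15349861 ≈ 0.00010124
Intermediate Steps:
z(F) = -289/7 + F²/7 + F*(5180 - 148*F)/7 (z(F) = -4/7 + ((F² + (-148*(F - 35))*F) - 285)/7 = -4/7 + ((F² + (-148*(-35 + F))*F) - 285)/7 = -4/7 + ((F² + (5180 - 148*F)*F) - 285)/7 = -4/7 + ((F² + F*(5180 - 148*F)) - 285)/7 = -4/7 + (-285 + F² + F*(5180 - 148*F))/7 = -4/7 + (-285/7 + F²/7 + F*(5180 - 148*F)/7) = -289/7 + F²/7 + F*(5180 - 148*F)/7)
K(163)/z(S) = -222/(-289/7 - 21*(-306)² + 740*(-306)) = -222/(-289/7 - 21*93636 - 226440) = -222/(-289/7 - 1966356 - 226440) = -222/(-15349861/7) = -222*(-7/15349861) = 1554/15349861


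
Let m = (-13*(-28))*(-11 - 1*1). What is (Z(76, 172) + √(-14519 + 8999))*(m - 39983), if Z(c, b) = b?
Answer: -7628372 - 177404*I*√345 ≈ -7.6284e+6 - 3.2951e+6*I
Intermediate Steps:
m = -4368 (m = 364*(-11 - 1) = 364*(-12) = -4368)
(Z(76, 172) + √(-14519 + 8999))*(m - 39983) = (172 + √(-14519 + 8999))*(-4368 - 39983) = (172 + √(-5520))*(-44351) = (172 + 4*I*√345)*(-44351) = -7628372 - 177404*I*√345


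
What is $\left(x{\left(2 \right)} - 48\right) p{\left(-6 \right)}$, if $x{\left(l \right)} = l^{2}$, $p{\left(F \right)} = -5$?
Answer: $220$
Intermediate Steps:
$\left(x{\left(2 \right)} - 48\right) p{\left(-6 \right)} = \left(2^{2} - 48\right) \left(-5\right) = \left(4 - 48\right) \left(-5\right) = \left(-44\right) \left(-5\right) = 220$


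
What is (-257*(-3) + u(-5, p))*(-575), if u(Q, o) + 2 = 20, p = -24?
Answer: -453675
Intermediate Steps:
u(Q, o) = 18 (u(Q, o) = -2 + 20 = 18)
(-257*(-3) + u(-5, p))*(-575) = (-257*(-3) + 18)*(-575) = (771 + 18)*(-575) = 789*(-575) = -453675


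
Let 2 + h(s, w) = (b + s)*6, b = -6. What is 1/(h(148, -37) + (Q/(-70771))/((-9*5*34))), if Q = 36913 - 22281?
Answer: 54139815/46018850066 ≈ 0.0011765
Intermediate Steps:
h(s, w) = -38 + 6*s (h(s, w) = -2 + (-6 + s)*6 = -2 + (-36 + 6*s) = -38 + 6*s)
Q = 14632
1/(h(148, -37) + (Q/(-70771))/((-9*5*34))) = 1/((-38 + 6*148) + (14632/(-70771))/((-9*5*34))) = 1/((-38 + 888) + (14632*(-1/70771))/((-45*34))) = 1/(850 - 14632/70771/(-1530)) = 1/(850 - 14632/70771*(-1/1530)) = 1/(850 + 7316/54139815) = 1/(46018850066/54139815) = 54139815/46018850066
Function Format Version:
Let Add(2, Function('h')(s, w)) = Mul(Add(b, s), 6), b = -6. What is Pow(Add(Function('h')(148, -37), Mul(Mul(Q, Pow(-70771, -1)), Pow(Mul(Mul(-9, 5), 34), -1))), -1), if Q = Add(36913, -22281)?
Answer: Rational(54139815, 46018850066) ≈ 0.0011765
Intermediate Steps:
Function('h')(s, w) = Add(-38, Mul(6, s)) (Function('h')(s, w) = Add(-2, Mul(Add(-6, s), 6)) = Add(-2, Add(-36, Mul(6, s))) = Add(-38, Mul(6, s)))
Q = 14632
Pow(Add(Function('h')(148, -37), Mul(Mul(Q, Pow(-70771, -1)), Pow(Mul(Mul(-9, 5), 34), -1))), -1) = Pow(Add(Add(-38, Mul(6, 148)), Mul(Mul(14632, Pow(-70771, -1)), Pow(Mul(Mul(-9, 5), 34), -1))), -1) = Pow(Add(Add(-38, 888), Mul(Mul(14632, Rational(-1, 70771)), Pow(Mul(-45, 34), -1))), -1) = Pow(Add(850, Mul(Rational(-14632, 70771), Pow(-1530, -1))), -1) = Pow(Add(850, Mul(Rational(-14632, 70771), Rational(-1, 1530))), -1) = Pow(Add(850, Rational(7316, 54139815)), -1) = Pow(Rational(46018850066, 54139815), -1) = Rational(54139815, 46018850066)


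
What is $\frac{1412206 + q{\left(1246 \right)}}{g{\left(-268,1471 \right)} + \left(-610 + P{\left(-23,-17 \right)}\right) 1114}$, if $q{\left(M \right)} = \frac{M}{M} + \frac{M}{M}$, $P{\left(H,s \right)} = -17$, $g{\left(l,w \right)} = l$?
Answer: $- \frac{706104}{349373} \approx -2.0211$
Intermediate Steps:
$q{\left(M \right)} = 2$ ($q{\left(M \right)} = 1 + 1 = 2$)
$\frac{1412206 + q{\left(1246 \right)}}{g{\left(-268,1471 \right)} + \left(-610 + P{\left(-23,-17 \right)}\right) 1114} = \frac{1412206 + 2}{-268 + \left(-610 - 17\right) 1114} = \frac{1412208}{-268 - 698478} = \frac{1412208}{-698746} = 1412208 \left(- \frac{1}{698746}\right) = - \frac{706104}{349373}$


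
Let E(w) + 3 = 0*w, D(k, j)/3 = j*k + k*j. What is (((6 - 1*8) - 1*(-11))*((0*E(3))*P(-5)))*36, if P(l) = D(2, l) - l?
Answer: 0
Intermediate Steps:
D(k, j) = 6*j*k (D(k, j) = 3*(j*k + k*j) = 3*(j*k + j*k) = 3*(2*j*k) = 6*j*k)
E(w) = -3 (E(w) = -3 + 0*w = -3 + 0 = -3)
P(l) = 11*l (P(l) = 6*l*2 - l = 12*l - l = 11*l)
(((6 - 1*8) - 1*(-11))*((0*E(3))*P(-5)))*36 = (((6 - 1*8) - 1*(-11))*((0*(-3))*(11*(-5))))*36 = (((6 - 8) + 11)*(0*(-55)))*36 = ((-2 + 11)*0)*36 = (9*0)*36 = 0*36 = 0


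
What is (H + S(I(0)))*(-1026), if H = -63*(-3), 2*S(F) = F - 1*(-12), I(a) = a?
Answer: -200070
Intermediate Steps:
S(F) = 6 + F/2 (S(F) = (F - 1*(-12))/2 = (F + 12)/2 = (12 + F)/2 = 6 + F/2)
H = 189
(H + S(I(0)))*(-1026) = (189 + (6 + (½)*0))*(-1026) = (189 + (6 + 0))*(-1026) = (189 + 6)*(-1026) = 195*(-1026) = -200070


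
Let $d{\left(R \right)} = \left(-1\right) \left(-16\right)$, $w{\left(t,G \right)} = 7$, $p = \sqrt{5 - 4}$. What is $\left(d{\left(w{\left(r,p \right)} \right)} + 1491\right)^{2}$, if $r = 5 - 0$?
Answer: $2271049$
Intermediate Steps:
$p = 1$ ($p = \sqrt{1} = 1$)
$r = 5$ ($r = 5 + 0 = 5$)
$d{\left(R \right)} = 16$
$\left(d{\left(w{\left(r,p \right)} \right)} + 1491\right)^{2} = \left(16 + 1491\right)^{2} = 1507^{2} = 2271049$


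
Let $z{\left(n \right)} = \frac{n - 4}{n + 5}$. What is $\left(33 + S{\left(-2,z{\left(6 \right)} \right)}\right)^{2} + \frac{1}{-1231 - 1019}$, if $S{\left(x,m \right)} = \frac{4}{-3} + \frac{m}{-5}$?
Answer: $\frac{90793163}{90750} \approx 1000.5$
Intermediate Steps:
$z{\left(n \right)} = \frac{-4 + n}{5 + n}$
$S{\left(x,m \right)} = - \frac{4}{3} - \frac{m}{5}$ ($S{\left(x,m \right)} = 4 \left(- \frac{1}{3}\right) + m \left(- \frac{1}{5}\right) = - \frac{4}{3} - \frac{m}{5}$)
$\left(33 + S{\left(-2,z{\left(6 \right)} \right)}\right)^{2} + \frac{1}{-1231 - 1019} = \left(33 - \left(\frac{4}{3} + \frac{\frac{1}{5 + 6} \left(-4 + 6\right)}{5}\right)\right)^{2} + \frac{1}{-1231 - 1019} = \left(33 - \left(\frac{4}{3} + \frac{\frac{1}{11} \cdot 2}{5}\right)\right)^{2} + \frac{1}{-2250} = \left(33 - \left(\frac{4}{3} + \frac{\frac{1}{11} \cdot 2}{5}\right)\right)^{2} - \frac{1}{2250} = \left(33 - \frac{226}{165}\right)^{2} - \frac{1}{2250} = \left(\frac{5219}{165}\right)^{2} - \frac{1}{2250} = \frac{27237961}{27225} - \frac{1}{2250} = \frac{90793163}{90750}$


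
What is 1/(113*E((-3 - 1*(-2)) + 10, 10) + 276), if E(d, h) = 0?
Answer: 1/276 ≈ 0.0036232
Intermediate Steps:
1/(113*E((-3 - 1*(-2)) + 10, 10) + 276) = 1/(113*0 + 276) = 1/(0 + 276) = 1/276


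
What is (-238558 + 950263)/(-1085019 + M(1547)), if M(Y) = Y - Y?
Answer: -237235/361673 ≈ -0.65594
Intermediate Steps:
M(Y) = 0
(-238558 + 950263)/(-1085019 + M(1547)) = (-238558 + 950263)/(-1085019 + 0) = 711705/(-1085019) = 711705*(-1/1085019) = -237235/361673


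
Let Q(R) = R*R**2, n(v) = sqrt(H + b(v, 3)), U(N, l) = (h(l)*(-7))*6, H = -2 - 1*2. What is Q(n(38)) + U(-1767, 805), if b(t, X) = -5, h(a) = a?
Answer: -33810 - 27*I ≈ -33810.0 - 27.0*I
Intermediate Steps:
H = -4 (H = -2 - 2 = -4)
U(N, l) = -42*l (U(N, l) = (l*(-7))*6 = -7*l*6 = -42*l)
n(v) = 3*I (n(v) = sqrt(-4 - 5) = sqrt(-9) = 3*I)
Q(R) = R**3
Q(n(38)) + U(-1767, 805) = (3*I)**3 - 42*805 = -27*I - 33810 = -33810 - 27*I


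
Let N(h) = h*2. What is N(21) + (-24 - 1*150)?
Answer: -132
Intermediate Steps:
N(h) = 2*h
N(21) + (-24 - 1*150) = 2*21 + (-24 - 1*150) = 42 + (-24 - 150) = 42 - 174 = -132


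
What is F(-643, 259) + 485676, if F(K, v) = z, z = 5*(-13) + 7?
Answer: 485618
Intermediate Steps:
z = -58 (z = -65 + 7 = -58)
F(K, v) = -58
F(-643, 259) + 485676 = -58 + 485676 = 485618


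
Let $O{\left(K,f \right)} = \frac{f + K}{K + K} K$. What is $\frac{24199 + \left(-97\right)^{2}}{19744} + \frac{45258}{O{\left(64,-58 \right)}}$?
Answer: $\frac{37236449}{2468} \approx 15088.0$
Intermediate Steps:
$O{\left(K,f \right)} = \frac{K}{2} + \frac{f}{2}$ ($O{\left(K,f \right)} = \frac{K + f}{2 K} K = \frac{K}{2} + \frac{f}{2}$)
$\frac{24199 + \left(-97\right)^{2}}{19744} + \frac{45258}{O{\left(64,-58 \right)}} = \frac{24199 + \left(-97\right)^{2}}{19744} + \frac{45258}{\frac{1}{2} \cdot 64 + \frac{1}{2} \left(-58\right)} = \left(24199 + 9409\right) \frac{1}{19744} + \frac{45258}{32 - 29} = 33608 \cdot \frac{1}{19744} + \frac{45258}{3} = \frac{4201}{2468} + 45258 \cdot \frac{1}{3} = \frac{4201}{2468} + 15086 = \frac{37236449}{2468}$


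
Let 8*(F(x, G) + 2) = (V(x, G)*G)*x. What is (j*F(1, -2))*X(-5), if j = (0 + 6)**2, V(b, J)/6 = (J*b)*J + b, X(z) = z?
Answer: 1710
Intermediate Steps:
V(b, J) = 6*b + 6*b*J**2 (V(b, J) = 6*((J*b)*J + b) = 6*(b*J**2 + b) = 6*(b + b*J**2) = 6*b + 6*b*J**2)
F(x, G) = -2 + 3*G*x**2*(1 + G**2)/4 (F(x, G) = -2 + (((6*x*(1 + G**2))*G)*x)/8 = -2 + ((6*G*x*(1 + G**2))*x)/8 = -2 + (6*G*x**2*(1 + G**2))/8 = -2 + 3*G*x**2*(1 + G**2)/4)
j = 36 (j = 6**2 = 36)
(j*F(1, -2))*X(-5) = (36*(-2 + (3/4)*(-2)*1**2*(1 + (-2)**2)))*(-5) = (36*(-2 + (3/4)*(-2)*1*(1 + 4)))*(-5) = (36*(-2 + (3/4)*(-2)*1*5))*(-5) = (36*(-2 - 15/2))*(-5) = (36*(-19/2))*(-5) = -342*(-5) = 1710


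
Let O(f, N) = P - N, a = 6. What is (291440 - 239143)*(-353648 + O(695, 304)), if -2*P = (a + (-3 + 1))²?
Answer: -18511046120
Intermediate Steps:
P = -8 (P = -(6 + (-3 + 1))²/2 = -(6 - 2)²/2 = -½*4² = -½*16 = -8)
O(f, N) = -8 - N
(291440 - 239143)*(-353648 + O(695, 304)) = (291440 - 239143)*(-353648 + (-8 - 1*304)) = 52297*(-353648 + (-8 - 304)) = 52297*(-353648 - 312) = 52297*(-353960) = -18511046120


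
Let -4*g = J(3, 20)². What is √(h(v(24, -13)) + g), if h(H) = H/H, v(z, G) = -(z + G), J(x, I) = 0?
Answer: 1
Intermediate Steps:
v(z, G) = -G - z (v(z, G) = -(G + z) = -G - z)
g = 0 (g = -¼*0² = -¼*0 = 0)
h(H) = 1
√(h(v(24, -13)) + g) = √(1 + 0) = √1 = 1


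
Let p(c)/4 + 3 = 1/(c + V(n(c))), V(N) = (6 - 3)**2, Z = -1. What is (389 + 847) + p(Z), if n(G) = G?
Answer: 2449/2 ≈ 1224.5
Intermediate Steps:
V(N) = 9 (V(N) = 3**2 = 9)
p(c) = -12 + 4/(9 + c) (p(c) = -12 + 4/(c + 9) = -12 + 4/(9 + c))
(389 + 847) + p(Z) = (389 + 847) + 4*(-26 - 3*(-1))/(9 - 1) = 1236 + 4*(-26 + 3)/8 = 1236 + 4*(1/8)*(-23) = 1236 - 23/2 = 2449/2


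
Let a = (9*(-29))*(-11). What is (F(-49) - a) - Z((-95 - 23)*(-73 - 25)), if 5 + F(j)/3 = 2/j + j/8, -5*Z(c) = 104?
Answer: -5652047/1960 ≈ -2883.7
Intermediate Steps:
Z(c) = -104/5 (Z(c) = -⅕*104 = -104/5)
F(j) = -15 + 6/j + 3*j/8 (F(j) = -15 + 3*(2/j + j/8) = -15 + (6/j + 3*j/8) = -15 + 6/j + 3*j/8)
a = 2871 (a = -261*(-11) = 2871)
(F(-49) - a) - Z((-95 - 23)*(-73 - 25)) = ((-15 + 6/(-49) + (3/8)*(-49)) - 1*2871) - 1*(-104/5) = ((-15 + 6*(-1/49) - 147/8) - 2871) + 104/5 = ((-15 - 6/49 - 147/8) - 2871) + 104/5 = (-13131/392 - 2871) + 104/5 = -1138563/392 + 104/5 = -5652047/1960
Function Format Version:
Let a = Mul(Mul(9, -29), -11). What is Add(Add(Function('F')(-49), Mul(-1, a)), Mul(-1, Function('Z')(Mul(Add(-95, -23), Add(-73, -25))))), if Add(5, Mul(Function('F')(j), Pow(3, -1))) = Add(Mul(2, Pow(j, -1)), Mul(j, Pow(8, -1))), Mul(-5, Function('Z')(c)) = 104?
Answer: Rational(-5652047, 1960) ≈ -2883.7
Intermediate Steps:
Function('Z')(c) = Rational(-104, 5) (Function('Z')(c) = Mul(Rational(-1, 5), 104) = Rational(-104, 5))
Function('F')(j) = Add(-15, Mul(6, Pow(j, -1)), Mul(Rational(3, 8), j)) (Function('F')(j) = Add(-15, Mul(3, Add(Mul(2, Pow(j, -1)), Mul(j, Pow(8, -1))))) = Add(-15, Mul(3, Add(Mul(2, Pow(j, -1)), Mul(j, Rational(1, 8))))) = Add(-15, Mul(3, Add(Mul(2, Pow(j, -1)), Mul(Rational(1, 8), j)))) = Add(-15, Add(Mul(6, Pow(j, -1)), Mul(Rational(3, 8), j))) = Add(-15, Mul(6, Pow(j, -1)), Mul(Rational(3, 8), j)))
a = 2871 (a = Mul(-261, -11) = 2871)
Add(Add(Function('F')(-49), Mul(-1, a)), Mul(-1, Function('Z')(Mul(Add(-95, -23), Add(-73, -25))))) = Add(Add(Add(-15, Mul(6, Pow(-49, -1)), Mul(Rational(3, 8), -49)), Mul(-1, 2871)), Mul(-1, Rational(-104, 5))) = Add(Add(Add(-15, Mul(6, Rational(-1, 49)), Rational(-147, 8)), -2871), Rational(104, 5)) = Add(Add(Add(-15, Rational(-6, 49), Rational(-147, 8)), -2871), Rational(104, 5)) = Add(Add(Rational(-13131, 392), -2871), Rational(104, 5)) = Add(Rational(-1138563, 392), Rational(104, 5)) = Rational(-5652047, 1960)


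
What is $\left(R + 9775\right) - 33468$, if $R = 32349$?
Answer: $8656$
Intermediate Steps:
$\left(R + 9775\right) - 33468 = \left(32349 + 9775\right) - 33468 = 42124 - 33468 = 8656$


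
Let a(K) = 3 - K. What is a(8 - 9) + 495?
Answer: 499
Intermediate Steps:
a(8 - 9) + 495 = (3 - (8 - 9)) + 495 = (3 - 1*(-1)) + 495 = (3 + 1) + 495 = 4 + 495 = 499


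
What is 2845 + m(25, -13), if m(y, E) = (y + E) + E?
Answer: 2844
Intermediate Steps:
m(y, E) = y + 2*E (m(y, E) = (E + y) + E = y + 2*E)
2845 + m(25, -13) = 2845 + (25 + 2*(-13)) = 2845 + (25 - 26) = 2845 - 1 = 2844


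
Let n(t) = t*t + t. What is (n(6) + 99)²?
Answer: 19881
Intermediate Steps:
n(t) = t + t² (n(t) = t² + t = t + t²)
(n(6) + 99)² = (6*(1 + 6) + 99)² = (6*7 + 99)² = (42 + 99)² = 141² = 19881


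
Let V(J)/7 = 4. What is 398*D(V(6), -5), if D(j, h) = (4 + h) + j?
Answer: 10746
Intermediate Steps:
V(J) = 28 (V(J) = 7*4 = 28)
D(j, h) = 4 + h + j
398*D(V(6), -5) = 398*(4 - 5 + 28) = 398*27 = 10746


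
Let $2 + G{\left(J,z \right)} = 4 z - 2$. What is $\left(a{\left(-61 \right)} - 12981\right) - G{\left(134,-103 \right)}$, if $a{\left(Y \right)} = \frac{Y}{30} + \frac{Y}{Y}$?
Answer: $- \frac{376981}{30} \approx -12566.0$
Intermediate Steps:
$a{\left(Y \right)} = 1 + \frac{Y}{30}$ ($a{\left(Y \right)} = Y \frac{1}{30} + 1 = \frac{Y}{30} + 1 = 1 + \frac{Y}{30}$)
$G{\left(J,z \right)} = -4 + 4 z$ ($G{\left(J,z \right)} = -2 + \left(4 z - 2\right) = -2 + \left(-2 + 4 z\right) = -4 + 4 z$)
$\left(a{\left(-61 \right)} - 12981\right) - G{\left(134,-103 \right)} = \left(\left(1 + \frac{1}{30} \left(-61\right)\right) - 12981\right) - \left(-4 + 4 \left(-103\right)\right) = \left(\left(1 - \frac{61}{30}\right) - 12981\right) - \left(-4 - 412\right) = \left(- \frac{31}{30} - 12981\right) - -416 = - \frac{389461}{30} + 416 = - \frac{376981}{30}$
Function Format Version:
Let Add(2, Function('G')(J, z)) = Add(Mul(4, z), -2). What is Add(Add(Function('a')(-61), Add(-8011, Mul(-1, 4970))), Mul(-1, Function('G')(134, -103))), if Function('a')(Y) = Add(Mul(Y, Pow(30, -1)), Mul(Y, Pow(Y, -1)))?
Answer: Rational(-376981, 30) ≈ -12566.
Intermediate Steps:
Function('a')(Y) = Add(1, Mul(Rational(1, 30), Y)) (Function('a')(Y) = Add(Mul(Y, Rational(1, 30)), 1) = Add(Mul(Rational(1, 30), Y), 1) = Add(1, Mul(Rational(1, 30), Y)))
Function('G')(J, z) = Add(-4, Mul(4, z)) (Function('G')(J, z) = Add(-2, Add(Mul(4, z), -2)) = Add(-2, Add(-2, Mul(4, z))) = Add(-4, Mul(4, z)))
Add(Add(Function('a')(-61), Add(-8011, Mul(-1, 4970))), Mul(-1, Function('G')(134, -103))) = Add(Add(Add(1, Mul(Rational(1, 30), -61)), Add(-8011, Mul(-1, 4970))), Mul(-1, Add(-4, Mul(4, -103)))) = Add(Add(Add(1, Rational(-61, 30)), Add(-8011, -4970)), Mul(-1, Add(-4, -412))) = Add(Add(Rational(-31, 30), -12981), Mul(-1, -416)) = Add(Rational(-389461, 30), 416) = Rational(-376981, 30)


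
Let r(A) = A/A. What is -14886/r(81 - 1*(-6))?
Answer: -14886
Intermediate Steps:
r(A) = 1
-14886/r(81 - 1*(-6)) = -14886/1 = -14886*1 = -14886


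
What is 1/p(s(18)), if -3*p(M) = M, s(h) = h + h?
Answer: -1/12 ≈ -0.083333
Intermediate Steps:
s(h) = 2*h
p(M) = -M/3
1/p(s(18)) = 1/(-2*18/3) = 1/(-⅓*36) = 1/(-12) = -1/12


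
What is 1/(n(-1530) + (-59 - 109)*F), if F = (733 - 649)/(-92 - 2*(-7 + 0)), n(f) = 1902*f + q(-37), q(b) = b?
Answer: -13/37828909 ≈ -3.4365e-7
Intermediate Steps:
n(f) = -37 + 1902*f (n(f) = 1902*f - 37 = -37 + 1902*f)
F = -14/13 (F = 84/(-92 - 2*(-7)) = 84/(-92 + 14) = 84/(-78) = 84*(-1/78) = -14/13 ≈ -1.0769)
1/(n(-1530) + (-59 - 109)*F) = 1/((-37 + 1902*(-1530)) + (-59 - 109)*(-14/13)) = 1/((-37 - 2910060) - 168*(-14/13)) = 1/(-2910097 + 2352/13) = 1/(-37828909/13) = -13/37828909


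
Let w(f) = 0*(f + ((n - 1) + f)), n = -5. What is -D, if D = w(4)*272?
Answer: 0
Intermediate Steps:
w(f) = 0 (w(f) = 0*(f + ((-5 - 1) + f)) = 0*(f + (-6 + f)) = 0*(-6 + 2*f) = 0)
D = 0 (D = 0*272 = 0)
-D = -1*0 = 0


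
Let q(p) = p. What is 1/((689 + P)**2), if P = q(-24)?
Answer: 1/442225 ≈ 2.2613e-6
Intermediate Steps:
P = -24
1/((689 + P)**2) = 1/((689 - 24)**2) = 1/(665**2) = 1/442225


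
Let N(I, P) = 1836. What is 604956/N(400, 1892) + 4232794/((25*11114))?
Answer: 7327434766/21255525 ≈ 344.73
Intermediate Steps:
604956/N(400, 1892) + 4232794/((25*11114)) = 604956/1836 + 4232794/((25*11114)) = 604956*(1/1836) + 4232794/277850 = 50413/153 + 4232794*(1/277850) = 50413/153 + 2116397/138925 = 7327434766/21255525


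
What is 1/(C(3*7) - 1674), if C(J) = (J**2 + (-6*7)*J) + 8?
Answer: -1/2107 ≈ -0.00047461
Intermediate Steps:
C(J) = 8 + J**2 - 42*J (C(J) = (J**2 - 42*J) + 8 = 8 + J**2 - 42*J)
1/(C(3*7) - 1674) = 1/((8 + (3*7)**2 - 126*7) - 1674) = 1/((8 + 21**2 - 42*21) - 1674) = 1/((8 + 441 - 882) - 1674) = 1/(-433 - 1674) = 1/(-2107) = -1/2107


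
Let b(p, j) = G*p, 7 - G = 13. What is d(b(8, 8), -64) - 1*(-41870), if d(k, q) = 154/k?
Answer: 1004803/24 ≈ 41867.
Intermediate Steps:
G = -6 (G = 7 - 1*13 = 7 - 13 = -6)
b(p, j) = -6*p
d(b(8, 8), -64) - 1*(-41870) = 154/((-6*8)) - 1*(-41870) = 154/(-48) + 41870 = 154*(-1/48) + 41870 = -77/24 + 41870 = 1004803/24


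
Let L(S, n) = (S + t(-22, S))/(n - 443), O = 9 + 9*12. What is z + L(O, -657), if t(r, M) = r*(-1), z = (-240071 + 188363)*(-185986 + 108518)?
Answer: 4406286878261/1100 ≈ 4.0057e+9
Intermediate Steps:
O = 117 (O = 9 + 108 = 117)
z = 4005715344 (z = -51708*(-77468) = 4005715344)
t(r, M) = -r
L(S, n) = (22 + S)/(-443 + n) (L(S, n) = (S - 1*(-22))/(n - 443) = (S + 22)/(-443 + n) = (22 + S)/(-443 + n))
z + L(O, -657) = 4005715344 + (22 + 117)/(-443 - 657) = 4005715344 + 139/(-1100) = 4005715344 - 1/1100*139 = 4005715344 - 139/1100 = 4406286878261/1100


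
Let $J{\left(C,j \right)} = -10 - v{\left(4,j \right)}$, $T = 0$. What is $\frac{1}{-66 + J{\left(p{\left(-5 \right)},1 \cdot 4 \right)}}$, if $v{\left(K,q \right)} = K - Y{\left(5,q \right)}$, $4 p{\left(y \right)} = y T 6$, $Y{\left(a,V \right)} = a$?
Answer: $- \frac{1}{75} \approx -0.013333$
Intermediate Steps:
$p{\left(y \right)} = 0$ ($p{\left(y \right)} = \frac{y 0 \cdot 6}{4} = \frac{0 \cdot 6}{4} = \frac{1}{4} \cdot 0 = 0$)
$v{\left(K,q \right)} = -5 + K$ ($v{\left(K,q \right)} = K - 5 = -5 + K$)
$J{\left(C,j \right)} = -9$ ($J{\left(C,j \right)} = -10 - \left(-5 + 4\right) = -10 - -1 = -10 + 1 = -9$)
$\frac{1}{-66 + J{\left(p{\left(-5 \right)},1 \cdot 4 \right)}} = \frac{1}{-66 - 9} = \frac{1}{-75} = - \frac{1}{75}$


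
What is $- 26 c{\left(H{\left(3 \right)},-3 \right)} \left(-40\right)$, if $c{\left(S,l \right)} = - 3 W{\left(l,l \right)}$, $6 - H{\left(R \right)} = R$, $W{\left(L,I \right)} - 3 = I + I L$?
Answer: $-28080$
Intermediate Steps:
$W{\left(L,I \right)} = 3 + I + I L$ ($W{\left(L,I \right)} = 3 + \left(I + I L\right) = 3 + I + I L$)
$H{\left(R \right)} = 6 - R$
$c{\left(S,l \right)} = -9 - 3 l - 3 l^{2}$ ($c{\left(S,l \right)} = - 3 \left(3 + l + l l\right) = - 3 \left(3 + l + l^{2}\right) = -9 - 3 l - 3 l^{2}$)
$- 26 c{\left(H{\left(3 \right)},-3 \right)} \left(-40\right) = - 26 \left(-9 - -9 - 3 \left(-3\right)^{2}\right) \left(-40\right) = - 26 \left(-9 + 9 - 27\right) \left(-40\right) = \left(-26\right) \left(-27\right) \left(-40\right) = 702 \left(-40\right) = -28080$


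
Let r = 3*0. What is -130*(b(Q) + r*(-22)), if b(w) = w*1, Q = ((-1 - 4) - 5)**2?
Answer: -13000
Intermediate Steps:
Q = 100 (Q = (-5 - 5)**2 = (-10)**2 = 100)
b(w) = w
r = 0
-130*(b(Q) + r*(-22)) = -130*(100 + 0*(-22)) = -130*(100 + 0) = -130*100 = -13000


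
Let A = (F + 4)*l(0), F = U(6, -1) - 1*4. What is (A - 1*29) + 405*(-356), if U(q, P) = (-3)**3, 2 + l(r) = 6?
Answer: -144317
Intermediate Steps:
l(r) = 4 (l(r) = -2 + 6 = 4)
U(q, P) = -27
F = -31 (F = -27 - 1*4 = -27 - 4 = -31)
A = -108 (A = (-31 + 4)*4 = -27*4 = -108)
(A - 1*29) + 405*(-356) = (-108 - 1*29) + 405*(-356) = (-108 - 29) - 144180 = -137 - 144180 = -144317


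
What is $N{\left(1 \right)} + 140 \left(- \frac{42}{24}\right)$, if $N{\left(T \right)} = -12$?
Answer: $-257$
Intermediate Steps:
$N{\left(1 \right)} + 140 \left(- \frac{42}{24}\right) = -12 + 140 \left(- \frac{42}{24}\right) = -12 + 140 \left(\left(-42\right) \frac{1}{24}\right) = -12 + 140 \left(- \frac{7}{4}\right) = -12 - 245 = -257$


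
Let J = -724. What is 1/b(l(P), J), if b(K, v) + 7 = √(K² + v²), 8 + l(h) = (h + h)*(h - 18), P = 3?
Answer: 7/533731 + 2*√133445/533731 ≈ 0.0013820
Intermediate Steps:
l(h) = -8 + 2*h*(-18 + h) (l(h) = -8 + (h + h)*(h - 18) = -8 + (2*h)*(-18 + h) = -8 + 2*h*(-18 + h))
b(K, v) = -7 + √(K² + v²)
1/b(l(P), J) = 1/(-7 + √((-8 - 36*3 + 2*3²)² + (-724)²)) = 1/(-7 + √((-8 - 108 + 2*9)² + 524176)) = 1/(-7 + √((-8 - 108 + 18)² + 524176)) = 1/(-7 + √((-98)² + 524176)) = 1/(-7 + √(9604 + 524176)) = 1/(-7 + √533780) = 1/(-7 + 2*√133445)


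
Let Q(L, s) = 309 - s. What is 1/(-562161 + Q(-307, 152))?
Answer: -1/562004 ≈ -1.7793e-6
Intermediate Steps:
1/(-562161 + Q(-307, 152)) = 1/(-562161 + (309 - 1*152)) = 1/(-562161 + (309 - 152)) = 1/(-562161 + 157) = 1/(-562004) = -1/562004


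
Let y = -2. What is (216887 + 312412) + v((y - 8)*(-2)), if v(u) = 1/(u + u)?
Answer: 21171961/40 ≈ 5.2930e+5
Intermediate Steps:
v(u) = 1/(2*u)
(216887 + 312412) + v((y - 8)*(-2)) = (216887 + 312412) + 1/(2*(((-2 - 8)*(-2)))) = 529299 + 1/(2*((-10*(-2)))) = 529299 + (½)/20 = 529299 + (½)*(1/20) = 529299 + 1/40 = 21171961/40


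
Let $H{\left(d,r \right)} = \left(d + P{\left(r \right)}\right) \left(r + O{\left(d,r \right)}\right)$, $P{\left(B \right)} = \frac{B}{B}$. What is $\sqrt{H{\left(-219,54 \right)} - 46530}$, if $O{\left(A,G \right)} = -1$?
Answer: $2 i \sqrt{14521} \approx 241.01 i$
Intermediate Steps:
$P{\left(B \right)} = 1$
$H{\left(d,r \right)} = \left(1 + d\right) \left(-1 + r\right)$ ($H{\left(d,r \right)} = \left(d + 1\right) \left(r - 1\right) = \left(1 + d\right) \left(-1 + r\right)$)
$\sqrt{H{\left(-219,54 \right)} - 46530} = \sqrt{\left(-1 + 54 - -219 - 11826\right) - 46530} = \sqrt{\left(-1 + 54 + 219 - 11826\right) - 46530} = \sqrt{-11554 - 46530} = \sqrt{-58084} = 2 i \sqrt{14521}$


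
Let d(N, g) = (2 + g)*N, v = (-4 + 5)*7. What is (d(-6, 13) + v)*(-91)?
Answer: 7553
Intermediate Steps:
v = 7 (v = 1*7 = 7)
d(N, g) = N*(2 + g)
(d(-6, 13) + v)*(-91) = (-6*(2 + 13) + 7)*(-91) = (-6*15 + 7)*(-91) = (-90 + 7)*(-91) = -83*(-91) = 7553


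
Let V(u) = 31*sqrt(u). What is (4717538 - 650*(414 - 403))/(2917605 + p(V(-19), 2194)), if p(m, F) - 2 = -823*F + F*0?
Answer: 4710388/1111945 ≈ 4.2362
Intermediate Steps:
p(m, F) = 2 - 823*F (p(m, F) = 2 + (-823*F + F*0) = 2 + (-823*F + 0) = 2 - 823*F)
(4717538 - 650*(414 - 403))/(2917605 + p(V(-19), 2194)) = (4717538 - 650*(414 - 403))/(2917605 + (2 - 823*2194)) = (4717538 - 650*11)/(2917605 + (2 - 1805662)) = (4717538 - 7150)/(2917605 - 1805660) = 4710388/1111945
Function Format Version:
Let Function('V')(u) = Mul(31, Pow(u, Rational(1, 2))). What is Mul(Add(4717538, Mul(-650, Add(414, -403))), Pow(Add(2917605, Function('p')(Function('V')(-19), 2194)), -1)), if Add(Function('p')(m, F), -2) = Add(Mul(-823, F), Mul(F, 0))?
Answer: Rational(4710388, 1111945) ≈ 4.2362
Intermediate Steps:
Function('p')(m, F) = Add(2, Mul(-823, F)) (Function('p')(m, F) = Add(2, Add(Mul(-823, F), Mul(F, 0))) = Add(2, Add(Mul(-823, F), 0)) = Add(2, Mul(-823, F)))
Mul(Add(4717538, Mul(-650, Add(414, -403))), Pow(Add(2917605, Function('p')(Function('V')(-19), 2194)), -1)) = Mul(Add(4717538, Mul(-650, Add(414, -403))), Pow(Add(2917605, Add(2, Mul(-823, 2194))), -1)) = Mul(Add(4717538, Mul(-650, 11)), Pow(Add(2917605, Add(2, -1805662)), -1)) = Mul(Add(4717538, -7150), Pow(Add(2917605, -1805660), -1)) = Mul(4710388, Pow(1111945, -1)) = Mul(4710388, Rational(1, 1111945)) = Rational(4710388, 1111945)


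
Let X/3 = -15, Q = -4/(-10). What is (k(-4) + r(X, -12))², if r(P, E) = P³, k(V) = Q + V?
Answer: 207610543449/25 ≈ 8.3044e+9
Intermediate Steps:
Q = ⅖ (Q = -4*(-⅒) = ⅖ ≈ 0.40000)
X = -45 (X = 3*(-15) = -45)
k(V) = ⅖ + V
(k(-4) + r(X, -12))² = ((⅖ - 4) + (-45)³)² = (-18/5 - 91125)² = (-455643/5)² = 207610543449/25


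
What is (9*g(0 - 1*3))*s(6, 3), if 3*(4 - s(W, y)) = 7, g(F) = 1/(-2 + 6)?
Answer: 15/4 ≈ 3.7500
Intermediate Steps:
g(F) = ¼ (g(F) = 1/4 = ¼)
s(W, y) = 5/3 (s(W, y) = 4 - ⅓*7 = 4 - 7/3 = 5/3)
(9*g(0 - 1*3))*s(6, 3) = (9*(¼))*(5/3) = (9/4)*(5/3) = 15/4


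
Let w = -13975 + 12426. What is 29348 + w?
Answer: 27799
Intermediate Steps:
w = -1549
29348 + w = 29348 - 1549 = 27799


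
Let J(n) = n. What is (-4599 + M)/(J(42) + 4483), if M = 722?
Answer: -3877/4525 ≈ -0.85680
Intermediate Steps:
(-4599 + M)/(J(42) + 4483) = (-4599 + 722)/(42 + 4483) = -3877/4525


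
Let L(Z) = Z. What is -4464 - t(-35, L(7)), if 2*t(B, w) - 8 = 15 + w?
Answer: -4479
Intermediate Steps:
t(B, w) = 23/2 + w/2 (t(B, w) = 4 + (15 + w)/2 = 4 + (15/2 + w/2) = 23/2 + w/2)
-4464 - t(-35, L(7)) = -4464 - (23/2 + (1/2)*7) = -4464 - (23/2 + 7/2) = -4464 - 1*15 = -4464 - 15 = -4479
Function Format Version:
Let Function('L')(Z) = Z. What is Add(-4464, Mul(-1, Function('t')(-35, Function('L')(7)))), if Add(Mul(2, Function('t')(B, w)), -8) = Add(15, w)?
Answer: -4479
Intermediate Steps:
Function('t')(B, w) = Add(Rational(23, 2), Mul(Rational(1, 2), w)) (Function('t')(B, w) = Add(4, Mul(Rational(1, 2), Add(15, w))) = Add(4, Add(Rational(15, 2), Mul(Rational(1, 2), w))) = Add(Rational(23, 2), Mul(Rational(1, 2), w)))
Add(-4464, Mul(-1, Function('t')(-35, Function('L')(7)))) = Add(-4464, Mul(-1, Add(Rational(23, 2), Mul(Rational(1, 2), 7)))) = Add(-4464, Mul(-1, Add(Rational(23, 2), Rational(7, 2)))) = Add(-4464, Mul(-1, 15)) = Add(-4464, -15) = -4479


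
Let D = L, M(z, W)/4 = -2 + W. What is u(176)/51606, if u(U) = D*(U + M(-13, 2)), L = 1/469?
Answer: 88/12101607 ≈ 7.2718e-6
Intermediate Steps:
L = 1/469 ≈ 0.0021322
M(z, W) = -8 + 4*W (M(z, W) = 4*(-2 + W) = -8 + 4*W)
D = 1/469 ≈ 0.0021322
u(U) = U/469 (u(U) = (U + (-8 + 4*2))/469 = (U + (-8 + 8))/469 = (U + 0)/469 = U/469)
u(176)/51606 = ((1/469)*176)/51606 = (176/469)*(1/51606) = 88/12101607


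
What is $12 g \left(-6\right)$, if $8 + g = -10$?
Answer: $1296$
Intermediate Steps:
$g = -18$ ($g = -8 - 10 = -18$)
$12 g \left(-6\right) = 12 \left(-18\right) \left(-6\right) = \left(-216\right) \left(-6\right) = 1296$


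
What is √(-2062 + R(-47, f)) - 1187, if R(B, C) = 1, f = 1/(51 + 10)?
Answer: -1187 + 3*I*√229 ≈ -1187.0 + 45.398*I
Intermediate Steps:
f = 1/61 ≈ 0.016393
√(-2062 + R(-47, f)) - 1187 = √(-2062 + 1) - 1187 = √(-2061) - 1187 = 3*I*√229 - 1187 = -1187 + 3*I*√229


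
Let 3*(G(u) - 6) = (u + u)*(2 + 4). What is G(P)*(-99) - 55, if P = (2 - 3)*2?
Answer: 143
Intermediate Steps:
P = -2 (P = -1*2 = -2)
G(u) = 6 + 4*u (G(u) = 6 + ((u + u)*(2 + 4))/3 = 6 + ((2*u)*6)/3 = 6 + (12*u)/3 = 6 + 4*u)
G(P)*(-99) - 55 = (6 + 4*(-2))*(-99) - 55 = (6 - 8)*(-99) - 55 = -2*(-99) - 55 = 198 - 55 = 143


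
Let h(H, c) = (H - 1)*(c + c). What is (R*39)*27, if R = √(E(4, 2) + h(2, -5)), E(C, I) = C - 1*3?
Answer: 3159*I ≈ 3159.0*I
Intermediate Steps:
E(C, I) = -3 + C (E(C, I) = C - 3 = -3 + C)
h(H, c) = 2*c*(-1 + H) (h(H, c) = (-1 + H)*(2*c) = 2*c*(-1 + H))
R = 3*I (R = √((-3 + 4) + 2*(-5)*(-1 + 2)) = √(1 + 2*(-5)*1) = √(1 - 10) = √(-9) = 3*I ≈ 3.0*I)
(R*39)*27 = ((3*I)*39)*27 = (117*I)*27 = 3159*I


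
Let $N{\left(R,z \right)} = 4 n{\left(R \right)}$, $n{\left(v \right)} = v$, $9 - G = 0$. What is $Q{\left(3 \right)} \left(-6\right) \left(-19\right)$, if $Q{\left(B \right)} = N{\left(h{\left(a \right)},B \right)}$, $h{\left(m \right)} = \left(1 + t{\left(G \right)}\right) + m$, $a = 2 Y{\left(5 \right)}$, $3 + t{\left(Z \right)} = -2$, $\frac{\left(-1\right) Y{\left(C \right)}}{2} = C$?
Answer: $-10944$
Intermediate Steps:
$G = 9$ ($G = 9 - 0 = 9 + 0 = 9$)
$Y{\left(C \right)} = - 2 C$
$t{\left(Z \right)} = -5$ ($t{\left(Z \right)} = -3 - 2 = -5$)
$a = -20$ ($a = 2 \left(\left(-2\right) 5\right) = 2 \left(-10\right) = -20$)
$h{\left(m \right)} = -4 + m$ ($h{\left(m \right)} = \left(1 - 5\right) + m = -4 + m$)
$N{\left(R,z \right)} = 4 R$
$Q{\left(B \right)} = -96$ ($Q{\left(B \right)} = 4 \left(-4 - 20\right) = 4 \left(-24\right) = -96$)
$Q{\left(3 \right)} \left(-6\right) \left(-19\right) = \left(-96\right) \left(-6\right) \left(-19\right) = 576 \left(-19\right) = -10944$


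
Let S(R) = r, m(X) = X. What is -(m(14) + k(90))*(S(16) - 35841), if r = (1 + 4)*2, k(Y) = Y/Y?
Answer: 537465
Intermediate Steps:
k(Y) = 1
r = 10 (r = 5*2 = 10)
S(R) = 10
-(m(14) + k(90))*(S(16) - 35841) = -(14 + 1)*(10 - 35841) = -15*(-35831) = -1*(-537465) = 537465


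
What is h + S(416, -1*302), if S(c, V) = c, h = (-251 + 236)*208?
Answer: -2704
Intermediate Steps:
h = -3120 (h = -15*208 = -3120)
h + S(416, -1*302) = -3120 + 416 = -2704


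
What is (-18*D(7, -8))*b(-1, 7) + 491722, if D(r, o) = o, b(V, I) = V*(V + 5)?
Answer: 491146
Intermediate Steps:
b(V, I) = V*(5 + V)
(-18*D(7, -8))*b(-1, 7) + 491722 = (-18*(-8))*(-(5 - 1)) + 491722 = 144*(-1*4) + 491722 = 144*(-4) + 491722 = -576 + 491722 = 491146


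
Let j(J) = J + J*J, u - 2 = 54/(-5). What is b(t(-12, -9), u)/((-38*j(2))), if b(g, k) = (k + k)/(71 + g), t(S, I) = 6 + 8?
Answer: 22/24225 ≈ 0.00090815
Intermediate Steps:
t(S, I) = 14
u = -44/5 (u = 2 + 54/(-5) = 2 + 54*(-1/5) = 2 - 54/5 = -44/5 ≈ -8.8000)
b(g, k) = 2*k/(71 + g) (b(g, k) = (2*k)/(71 + g) = 2*k/(71 + g))
j(J) = J + J**2
b(t(-12, -9), u)/((-38*j(2))) = (2*(-44/5)/(71 + 14))/((-76*(1 + 2))) = (2*(-44/5)/85)/((-76*3)) = (2*(-44/5)*(1/85))/((-38*6)) = -88/425/(-228) = -88/425*(-1/228) = 22/24225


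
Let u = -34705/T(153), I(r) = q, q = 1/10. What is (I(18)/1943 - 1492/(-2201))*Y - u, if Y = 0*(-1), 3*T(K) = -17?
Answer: -104115/17 ≈ -6124.4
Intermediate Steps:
q = 1/10 ≈ 0.10000
I(r) = 1/10
T(K) = -17/3 (T(K) = (1/3)*(-17) = -17/3)
Y = 0
u = 104115/17 (u = -34705/(-17/3) = -34705*(-3/17) = 104115/17 ≈ 6124.4)
(I(18)/1943 - 1492/(-2201))*Y - u = ((1/10)/1943 - 1492/(-2201))*0 - 1*104115/17 = ((1/10)*(1/1943) - 1492*(-1/2201))*0 - 104115/17 = (1/19430 + 1492/2201)*0 - 104115/17 = (28991761/42765430)*0 - 104115/17 = 0 - 104115/17 = -104115/17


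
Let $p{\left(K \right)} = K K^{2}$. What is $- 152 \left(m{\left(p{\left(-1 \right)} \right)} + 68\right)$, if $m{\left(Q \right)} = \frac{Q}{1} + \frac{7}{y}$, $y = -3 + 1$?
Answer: $-9652$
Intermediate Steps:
$y = -2$
$p{\left(K \right)} = K^{3}$
$m{\left(Q \right)} = - \frac{7}{2} + Q$ ($m{\left(Q \right)} = \frac{Q}{1} + \frac{7}{-2} = Q 1 + 7 \left(- \frac{1}{2}\right) = Q - \frac{7}{2} = - \frac{7}{2} + Q$)
$- 152 \left(m{\left(p{\left(-1 \right)} \right)} + 68\right) = - 152 \left(\left(- \frac{7}{2} + \left(-1\right)^{3}\right) + 68\right) = - 152 \left(\left(- \frac{7}{2} - 1\right) + 68\right) = - 152 \left(- \frac{9}{2} + 68\right) = \left(-152\right) \frac{127}{2} = -9652$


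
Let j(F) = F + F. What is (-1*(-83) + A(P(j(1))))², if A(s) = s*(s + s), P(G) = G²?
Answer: 13225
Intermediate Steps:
j(F) = 2*F
A(s) = 2*s² (A(s) = s*(2*s) = 2*s²)
(-1*(-83) + A(P(j(1))))² = (-1*(-83) + 2*((2*1)²)²)² = (83 + 2*(2²)²)² = (83 + 2*4²)² = (83 + 2*16)² = (83 + 32)² = 115² = 13225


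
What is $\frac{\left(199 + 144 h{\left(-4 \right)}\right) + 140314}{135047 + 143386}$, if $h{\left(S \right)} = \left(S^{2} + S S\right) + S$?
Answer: $\frac{144545}{278433} \approx 0.51914$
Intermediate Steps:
$h{\left(S \right)} = S + 2 S^{2}$ ($h{\left(S \right)} = \left(S^{2} + S^{2}\right) + S = 2 S^{2} + S = S + 2 S^{2}$)
$\frac{\left(199 + 144 h{\left(-4 \right)}\right) + 140314}{135047 + 143386} = \frac{\left(199 + 144 \left(- 4 \left(1 + 2 \left(-4\right)\right)\right)\right) + 140314}{135047 + 143386} = \frac{\left(199 + 144 \left(- 4 \left(1 - 8\right)\right)\right) + 140314}{278433} = \left(\left(199 + 144 \left(\left(-4\right) \left(-7\right)\right)\right) + 140314\right) \frac{1}{278433} = \left(\left(199 + 144 \cdot 28\right) + 140314\right) \frac{1}{278433} = \left(\left(199 + 4032\right) + 140314\right) \frac{1}{278433} = \left(4231 + 140314\right) \frac{1}{278433} = 144545 \cdot \frac{1}{278433} = \frac{144545}{278433}$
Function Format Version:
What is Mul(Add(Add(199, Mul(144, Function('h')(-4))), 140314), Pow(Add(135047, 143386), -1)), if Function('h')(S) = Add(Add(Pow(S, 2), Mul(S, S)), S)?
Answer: Rational(144545, 278433) ≈ 0.51914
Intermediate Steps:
Function('h')(S) = Add(S, Mul(2, Pow(S, 2))) (Function('h')(S) = Add(Add(Pow(S, 2), Pow(S, 2)), S) = Add(Mul(2, Pow(S, 2)), S) = Add(S, Mul(2, Pow(S, 2))))
Mul(Add(Add(199, Mul(144, Function('h')(-4))), 140314), Pow(Add(135047, 143386), -1)) = Mul(Add(Add(199, Mul(144, Mul(-4, Add(1, Mul(2, -4))))), 140314), Pow(Add(135047, 143386), -1)) = Mul(Add(Add(199, Mul(144, Mul(-4, Add(1, -8)))), 140314), Pow(278433, -1)) = Mul(Add(Add(199, Mul(144, Mul(-4, -7))), 140314), Rational(1, 278433)) = Mul(Add(Add(199, Mul(144, 28)), 140314), Rational(1, 278433)) = Mul(Add(Add(199, 4032), 140314), Rational(1, 278433)) = Mul(Add(4231, 140314), Rational(1, 278433)) = Mul(144545, Rational(1, 278433)) = Rational(144545, 278433)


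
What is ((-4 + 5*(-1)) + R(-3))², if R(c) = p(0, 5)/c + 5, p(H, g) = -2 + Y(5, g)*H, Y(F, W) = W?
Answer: 100/9 ≈ 11.111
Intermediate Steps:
p(H, g) = -2 + H*g (p(H, g) = -2 + g*H = -2 + H*g)
R(c) = 5 - 2/c (R(c) = (-2 + 0*5)/c + 5 = (-2 + 0)/c + 5 = -2/c + 5 = 5 - 2/c)
((-4 + 5*(-1)) + R(-3))² = ((-4 + 5*(-1)) + (5 - 2/(-3)))² = ((-4 - 5) + (5 - 2*(-⅓)))² = (-9 + (5 + ⅔))² = (-9 + 17/3)² = (-10/3)² = 100/9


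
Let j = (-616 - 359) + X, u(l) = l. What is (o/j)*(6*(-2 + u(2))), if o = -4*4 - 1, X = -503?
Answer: 0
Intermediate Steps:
o = -17 (o = -16 - 1 = -17)
j = -1478 (j = (-616 - 359) - 503 = -975 - 503 = -1478)
(o/j)*(6*(-2 + u(2))) = (-17/(-1478))*(6*(-2 + 2)) = (-17*(-1/1478))*(6*0) = (17/1478)*0 = 0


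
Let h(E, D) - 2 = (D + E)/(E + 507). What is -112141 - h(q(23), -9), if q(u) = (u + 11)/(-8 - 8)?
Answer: -452945488/4039 ≈ -1.1214e+5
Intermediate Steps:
q(u) = -11/16 - u/16 (q(u) = (11 + u)/(-16) = (11 + u)*(-1/16) = -11/16 - u/16)
h(E, D) = 2 + (D + E)/(507 + E) (h(E, D) = 2 + (D + E)/(E + 507) = 2 + (D + E)/(507 + E))
-112141 - h(q(23), -9) = -112141 - (1014 - 9 + 3*(-11/16 - 1/16*23))/(507 + (-11/16 - 1/16*23)) = -112141 - (1014 - 9 + 3*(-11/16 - 23/16))/(507 + (-11/16 - 23/16)) = -112141 - (1014 - 9 + 3*(-17/8))/(507 - 17/8) = -112141 - (1014 - 9 - 51/8)/4039/8 = -112141 - 8*7989/(4039*8) = -112141 - 1*7989/4039 = -112141 - 7989/4039 = -452945488/4039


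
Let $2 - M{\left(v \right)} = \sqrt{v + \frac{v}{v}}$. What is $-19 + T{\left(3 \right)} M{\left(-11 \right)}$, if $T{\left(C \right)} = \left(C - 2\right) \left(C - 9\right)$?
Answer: $-31 + 6 i \sqrt{10} \approx -31.0 + 18.974 i$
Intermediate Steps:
$T{\left(C \right)} = \left(-9 + C\right) \left(-2 + C\right)$ ($T{\left(C \right)} = \left(-2 + C\right) \left(-9 + C\right) = \left(-9 + C\right) \left(-2 + C\right)$)
$M{\left(v \right)} = 2 - \sqrt{1 + v}$ ($M{\left(v \right)} = 2 - \sqrt{v + \frac{v}{v}} = 2 - \sqrt{v + 1} = 2 - \sqrt{1 + v}$)
$-19 + T{\left(3 \right)} M{\left(-11 \right)} = -19 + \left(18 + 3^{2} - 33\right) \left(2 - \sqrt{1 - 11}\right) = -19 + \left(18 + 9 - 33\right) \left(2 - \sqrt{-10}\right) = -19 - 6 \left(2 - i \sqrt{10}\right) = -19 - \left(12 - 6 i \sqrt{10}\right) = -31 + 6 i \sqrt{10}$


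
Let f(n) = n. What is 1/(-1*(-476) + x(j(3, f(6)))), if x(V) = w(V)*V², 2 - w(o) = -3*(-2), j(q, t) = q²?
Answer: 1/152 ≈ 0.0065789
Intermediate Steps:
w(o) = -4 (w(o) = 2 - (-3)*(-2) = 2 - 1*6 = 2 - 6 = -4)
x(V) = -4*V²
1/(-1*(-476) + x(j(3, f(6)))) = 1/(-1*(-476) - 4*(3²)²) = 1/(476 - 4*9²) = 1/(476 - 4*81) = 1/(476 - 324) = 1/152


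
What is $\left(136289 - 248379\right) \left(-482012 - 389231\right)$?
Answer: $97657627870$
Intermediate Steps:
$\left(136289 - 248379\right) \left(-482012 - 389231\right) = \left(-112090\right) \left(-871243\right) = 97657627870$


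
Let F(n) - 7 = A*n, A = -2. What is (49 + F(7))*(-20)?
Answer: -840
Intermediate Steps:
F(n) = 7 - 2*n
(49 + F(7))*(-20) = (49 + (7 - 2*7))*(-20) = (49 + (7 - 14))*(-20) = (49 - 7)*(-20) = 42*(-20) = -840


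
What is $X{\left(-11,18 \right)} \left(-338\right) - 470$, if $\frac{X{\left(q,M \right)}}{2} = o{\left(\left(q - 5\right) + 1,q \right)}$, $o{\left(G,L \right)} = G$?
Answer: $9670$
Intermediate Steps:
$X{\left(q,M \right)} = -8 + 2 q$ ($X{\left(q,M \right)} = 2 \left(\left(q - 5\right) + 1\right) = 2 \left(\left(-5 + q\right) + 1\right) = 2 \left(-4 + q\right) = -8 + 2 q$)
$X{\left(-11,18 \right)} \left(-338\right) - 470 = \left(-8 + 2 \left(-11\right)\right) \left(-338\right) - 470 = \left(-8 - 22\right) \left(-338\right) - 470 = \left(-30\right) \left(-338\right) - 470 = 10140 - 470 = 9670$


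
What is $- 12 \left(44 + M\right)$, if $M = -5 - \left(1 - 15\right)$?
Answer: $-636$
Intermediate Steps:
$M = 9$ ($M = -5 - -14 = -5 + \left(-6 + 20\right) = -5 + 14 = 9$)
$- 12 \left(44 + M\right) = - 12 \left(44 + 9\right) = \left(-12\right) 53 = -636$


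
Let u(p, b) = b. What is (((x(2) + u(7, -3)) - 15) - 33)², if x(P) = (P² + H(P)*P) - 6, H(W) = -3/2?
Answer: 3136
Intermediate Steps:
H(W) = -3/2 (H(W) = -3*½ = -3/2)
x(P) = -6 + P² - 3*P/2 (x(P) = (P² - 3*P/2) - 6 = -6 + P² - 3*P/2)
(((x(2) + u(7, -3)) - 15) - 33)² = ((((-6 + 2² - 3/2*2) - 3) - 15) - 33)² = ((((-6 + 4 - 3) - 3) - 15) - 33)² = (((-5 - 3) - 15) - 33)² = ((-8 - 15) - 33)² = (-23 - 33)² = (-56)² = 3136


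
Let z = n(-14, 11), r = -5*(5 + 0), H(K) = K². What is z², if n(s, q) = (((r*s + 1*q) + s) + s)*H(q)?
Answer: 1623525849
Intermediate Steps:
r = -25 (r = -5*5 = -25)
n(s, q) = q²*(q - 23*s) (n(s, q) = (((-25*s + 1*q) + s) + s)*q² = (((-25*s + q) + s) + s)*q² = (((q - 25*s) + s) + s)*q² = ((q - 24*s) + s)*q² = (q - 23*s)*q² = q²*(q - 23*s))
z = 40293 (z = 11²*(11 - 23*(-14)) = 121*(11 + 322) = 121*333 = 40293)
z² = 40293² = 1623525849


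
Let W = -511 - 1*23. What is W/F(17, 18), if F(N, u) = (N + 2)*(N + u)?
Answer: -534/665 ≈ -0.80301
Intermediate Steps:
F(N, u) = (2 + N)*(N + u)
W = -534 (W = -511 - 23 = -534)
W/F(17, 18) = -534/(17² + 2*17 + 2*18 + 17*18) = -534/(289 + 34 + 36 + 306) = -534/665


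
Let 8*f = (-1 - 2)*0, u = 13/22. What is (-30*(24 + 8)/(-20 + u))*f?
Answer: 0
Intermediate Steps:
u = 13/22 (u = 13*(1/22) = 13/22 ≈ 0.59091)
f = 0 (f = ((-1 - 2)*0)/8 = (-3*0)/8 = (⅛)*0 = 0)
(-30*(24 + 8)/(-20 + u))*f = -30*(24 + 8)/(-20 + 13/22)*0 = -960/(-427/22)*0 = -960*(-22)/427*0 = -30*(-704/427)*0 = (21120/427)*0 = 0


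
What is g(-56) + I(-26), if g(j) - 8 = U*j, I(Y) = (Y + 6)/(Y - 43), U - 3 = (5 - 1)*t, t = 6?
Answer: -103756/69 ≈ -1503.7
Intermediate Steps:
U = 27 (U = 3 + (5 - 1)*6 = 3 + 4*6 = 3 + 24 = 27)
I(Y) = (6 + Y)/(-43 + Y)
g(j) = 8 + 27*j
g(-56) + I(-26) = (8 + 27*(-56)) + (6 - 26)/(-43 - 26) = (8 - 1512) - 20/(-69) = -1504 - 1/69*(-20) = -1504 + 20/69 = -103756/69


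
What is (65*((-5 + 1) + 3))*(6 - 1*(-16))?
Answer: -1430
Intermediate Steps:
(65*((-5 + 1) + 3))*(6 - 1*(-16)) = (65*(-4 + 3))*(6 + 16) = (65*(-1))*22 = -65*22 = -1430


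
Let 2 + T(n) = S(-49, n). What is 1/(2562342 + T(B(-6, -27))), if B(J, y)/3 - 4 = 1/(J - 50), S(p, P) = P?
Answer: 56/143491709 ≈ 3.9027e-7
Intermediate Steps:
B(J, y) = 12 + 3/(-50 + J) (B(J, y) = 12 + 3/(J - 50) = 12 + 3/(-50 + J))
T(n) = -2 + n
1/(2562342 + T(B(-6, -27))) = 1/(2562342 + (-2 + 3*(-199 + 4*(-6))/(-50 - 6))) = 1/(2562342 + (-2 + 3*(-199 - 24)/(-56))) = 1/(2562342 + (-2 + 3*(-1/56)*(-223))) = 1/(2562342 + (-2 + 669/56)) = 1/(2562342 + 557/56) = 1/(143491709/56) = 56/143491709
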